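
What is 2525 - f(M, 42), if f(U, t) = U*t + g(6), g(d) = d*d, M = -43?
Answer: 4295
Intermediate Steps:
g(d) = d²
f(U, t) = 36 + U*t (f(U, t) = U*t + 6² = U*t + 36 = 36 + U*t)
2525 - f(M, 42) = 2525 - (36 - 43*42) = 2525 - (36 - 1806) = 2525 - 1*(-1770) = 2525 + 1770 = 4295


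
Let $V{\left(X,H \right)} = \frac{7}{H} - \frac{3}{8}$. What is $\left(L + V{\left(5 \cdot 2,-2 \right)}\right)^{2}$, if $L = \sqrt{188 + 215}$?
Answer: $\frac{26753}{64} - \frac{31 \sqrt{403}}{4} \approx 262.44$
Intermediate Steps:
$L = \sqrt{403} \approx 20.075$
$V{\left(X,H \right)} = - \frac{3}{8} + \frac{7}{H}$ ($V{\left(X,H \right)} = \frac{7}{H} - \frac{3}{8} = - \frac{3}{8} + \frac{7}{H}$)
$\left(L + V{\left(5 \cdot 2,-2 \right)}\right)^{2} = \left(\sqrt{403} + \left(- \frac{3}{8} + \frac{7}{-2}\right)\right)^{2} = \left(\sqrt{403} + \left(- \frac{3}{8} + 7 \left(- \frac{1}{2}\right)\right)\right)^{2} = \left(\sqrt{403} - \frac{31}{8}\right)^{2} = \left(- \frac{31}{8} + \sqrt{403}\right)^{2}$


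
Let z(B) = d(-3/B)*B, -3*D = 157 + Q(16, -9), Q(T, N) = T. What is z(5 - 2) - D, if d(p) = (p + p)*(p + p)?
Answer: 209/3 ≈ 69.667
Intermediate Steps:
d(p) = 4*p² (d(p) = (2*p)*(2*p) = 4*p²)
D = -173/3 (D = -(157 + 16)/3 = -⅓*173 = -173/3 ≈ -57.667)
z(B) = 36/B (z(B) = (4*(-3/B)²)*B = (4*(9/B²))*B = (36/B²)*B = 36/B)
z(5 - 2) - D = 36/(5 - 2) - 1*(-173/3) = 36/3 + 173/3 = 36*(⅓) + 173/3 = 12 + 173/3 = 209/3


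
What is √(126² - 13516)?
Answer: 2*√590 ≈ 48.580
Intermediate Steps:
√(126² - 13516) = √(15876 - 13516) = √2360 = 2*√590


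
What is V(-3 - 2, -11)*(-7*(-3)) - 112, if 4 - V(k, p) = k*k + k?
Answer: -448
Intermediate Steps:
V(k, p) = 4 - k - k² (V(k, p) = 4 - (k*k + k) = 4 - (k² + k) = 4 - (k + k²) = 4 + (-k - k²) = 4 - k - k²)
V(-3 - 2, -11)*(-7*(-3)) - 112 = (4 - (-3 - 2) - (-3 - 2)²)*(-7*(-3)) - 112 = (4 - 1*(-5) - 1*(-5)²)*21 - 112 = (4 + 5 - 1*25)*21 - 112 = (4 + 5 - 25)*21 - 112 = -16*21 - 112 = -336 - 112 = -448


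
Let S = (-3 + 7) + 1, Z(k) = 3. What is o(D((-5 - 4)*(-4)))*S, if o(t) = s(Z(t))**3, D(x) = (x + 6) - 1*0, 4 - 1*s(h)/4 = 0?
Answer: 20480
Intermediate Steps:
s(h) = 16 (s(h) = 16 - 4*0 = 16 + 0 = 16)
S = 5 (S = 4 + 1 = 5)
D(x) = 6 + x (D(x) = (6 + x) + 0 = 6 + x)
o(t) = 4096 (o(t) = 16**3 = 4096)
o(D((-5 - 4)*(-4)))*S = 4096*5 = 20480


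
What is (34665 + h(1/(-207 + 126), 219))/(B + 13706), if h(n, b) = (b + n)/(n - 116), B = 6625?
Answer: 325729267/191050407 ≈ 1.7049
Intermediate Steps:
h(n, b) = (b + n)/(-116 + n)
(34665 + h(1/(-207 + 126), 219))/(B + 13706) = (34665 + (219 + 1/(-207 + 126))/(-116 + 1/(-207 + 126)))/(6625 + 13706) = (34665 + (219 + 1/(-81))/(-116 + 1/(-81)))/20331 = (34665 + (219 - 1/81)/(-116 - 1/81))*(1/20331) = (34665 + (17738/81)/(-9397/81))*(1/20331) = (34665 - 81/9397*17738/81)*(1/20331) = (34665 - 17738/9397)*(1/20331) = (325729267/9397)*(1/20331) = 325729267/191050407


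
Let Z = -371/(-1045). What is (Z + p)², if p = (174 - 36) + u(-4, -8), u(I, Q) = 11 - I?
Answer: 25681985536/1092025 ≈ 23518.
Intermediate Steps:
Z = 371/1045 (Z = -371*(-1/1045) = 371/1045 ≈ 0.35502)
p = 153 (p = (174 - 36) + (11 - 1*(-4)) = 138 + (11 + 4) = 138 + 15 = 153)
(Z + p)² = (371/1045 + 153)² = (160256/1045)² = 25681985536/1092025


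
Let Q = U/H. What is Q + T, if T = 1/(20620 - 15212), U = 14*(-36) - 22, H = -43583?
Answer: 2888191/235696864 ≈ 0.012254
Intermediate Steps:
U = -526 (U = -504 - 22 = -526)
Q = 526/43583 (Q = -526/(-43583) = -526*(-1/43583) = 526/43583 ≈ 0.012069)
T = 1/5408 ≈ 0.00018491
Q + T = 526/43583 + 1/5408 = 2888191/235696864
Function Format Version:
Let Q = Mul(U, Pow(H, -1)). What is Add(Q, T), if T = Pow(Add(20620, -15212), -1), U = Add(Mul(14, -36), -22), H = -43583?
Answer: Rational(2888191, 235696864) ≈ 0.012254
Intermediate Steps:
U = -526 (U = Add(-504, -22) = -526)
Q = Rational(526, 43583) (Q = Mul(-526, Pow(-43583, -1)) = Mul(-526, Rational(-1, 43583)) = Rational(526, 43583) ≈ 0.012069)
T = Rational(1, 5408) (T = Pow(5408, -1) = Rational(1, 5408) ≈ 0.00018491)
Add(Q, T) = Add(Rational(526, 43583), Rational(1, 5408)) = Rational(2888191, 235696864)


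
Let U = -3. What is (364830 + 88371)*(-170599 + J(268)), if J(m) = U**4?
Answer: -77278928118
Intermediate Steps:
J(m) = 81 (J(m) = (-3)**4 = 81)
(364830 + 88371)*(-170599 + J(268)) = (364830 + 88371)*(-170599 + 81) = 453201*(-170518) = -77278928118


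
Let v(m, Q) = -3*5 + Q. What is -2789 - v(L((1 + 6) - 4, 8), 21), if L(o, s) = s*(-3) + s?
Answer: -2795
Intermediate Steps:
L(o, s) = -2*s (L(o, s) = -3*s + s = -2*s)
v(m, Q) = -15 + Q
-2789 - v(L((1 + 6) - 4, 8), 21) = -2789 - (-15 + 21) = -2789 - 1*6 = -2789 - 6 = -2795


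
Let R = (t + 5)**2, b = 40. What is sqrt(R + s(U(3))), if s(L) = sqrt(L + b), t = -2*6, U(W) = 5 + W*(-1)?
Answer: sqrt(49 + sqrt(42)) ≈ 7.4485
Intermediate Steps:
U(W) = 5 - W
t = -12
s(L) = sqrt(40 + L) (s(L) = sqrt(L + 40) = sqrt(40 + L))
R = 49 (R = (-12 + 5)**2 = (-7)**2 = 49)
sqrt(R + s(U(3))) = sqrt(49 + sqrt(40 + (5 - 1*3))) = sqrt(49 + sqrt(40 + (5 - 3))) = sqrt(49 + sqrt(40 + 2)) = sqrt(49 + sqrt(42))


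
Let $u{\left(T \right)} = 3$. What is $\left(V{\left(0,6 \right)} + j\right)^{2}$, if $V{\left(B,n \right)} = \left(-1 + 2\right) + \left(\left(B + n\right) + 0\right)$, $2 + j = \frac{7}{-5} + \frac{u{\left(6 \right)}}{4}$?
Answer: $\frac{7569}{400} \approx 18.922$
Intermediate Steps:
$j = - \frac{53}{20}$ ($j = -2 + \left(\frac{7}{-5} + \frac{3}{4}\right) = -2 + \left(7 \left(- \frac{1}{5}\right) + 3 \cdot \frac{1}{4}\right) = -2 + \left(- \frac{7}{5} + \frac{3}{4}\right) = -2 - \frac{13}{20} = - \frac{53}{20} \approx -2.65$)
$V{\left(B,n \right)} = 1 + B + n$ ($V{\left(B,n \right)} = 1 + \left(B + n\right) = 1 + B + n$)
$\left(V{\left(0,6 \right)} + j\right)^{2} = \left(\left(1 + 0 + 6\right) - \frac{53}{20}\right)^{2} = \left(7 - \frac{53}{20}\right)^{2} = \left(\frac{87}{20}\right)^{2} = \frac{7569}{400}$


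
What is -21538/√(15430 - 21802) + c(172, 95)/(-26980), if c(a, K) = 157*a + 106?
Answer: -2711/2698 + 10769*I*√177/531 ≈ -1.0048 + 269.82*I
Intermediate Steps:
c(a, K) = 106 + 157*a
-21538/√(15430 - 21802) + c(172, 95)/(-26980) = -21538/√(15430 - 21802) + (106 + 157*172)/(-26980) = -21538*(-I*√177/1062) + (106 + 27004)*(-1/26980) = -21538*(-I*√177/1062) + 27110*(-1/26980) = -(-10769)*I*√177/531 - 2711/2698 = 10769*I*√177/531 - 2711/2698 = -2711/2698 + 10769*I*√177/531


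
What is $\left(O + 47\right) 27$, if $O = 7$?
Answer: $1458$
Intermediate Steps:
$\left(O + 47\right) 27 = \left(7 + 47\right) 27 = 54 \cdot 27 = 1458$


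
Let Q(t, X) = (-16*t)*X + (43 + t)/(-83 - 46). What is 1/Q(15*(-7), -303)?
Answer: -129/65666098 ≈ -1.9645e-6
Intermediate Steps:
Q(t, X) = -1/3 - t/129 - 16*X*t (Q(t, X) = -16*X*t + (43 + t)/(-129) = -16*X*t + (43 + t)*(-1/129) = -16*X*t + (-1/3 - t/129) = -1/3 - t/129 - 16*X*t)
1/Q(15*(-7), -303) = 1/(-1/3 - 5*(-7)/43 - 16*(-303)*15*(-7)) = 1/(-1/3 - 1/129*(-105) - 16*(-303)*(-105)) = 1/(-1/3 + 35/43 - 509040) = 1/(-65666098/129) = -129/65666098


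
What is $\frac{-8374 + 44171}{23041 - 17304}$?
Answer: $\frac{35797}{5737} \approx 6.2397$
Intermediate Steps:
$\frac{-8374 + 44171}{23041 - 17304} = \frac{35797}{5737}$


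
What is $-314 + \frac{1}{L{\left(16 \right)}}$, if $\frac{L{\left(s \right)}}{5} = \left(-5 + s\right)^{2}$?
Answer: $- \frac{189969}{605} \approx -314.0$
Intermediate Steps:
$L{\left(s \right)} = 5 \left(-5 + s\right)^{2}$
$-314 + \frac{1}{L{\left(16 \right)}} = -314 + \frac{1}{5 \left(-5 + 16\right)^{2}} = -314 + \frac{1}{5 \cdot 11^{2}} = -314 + \frac{1}{5 \cdot 121} = -314 + \frac{1}{605} = - \frac{189969}{605}$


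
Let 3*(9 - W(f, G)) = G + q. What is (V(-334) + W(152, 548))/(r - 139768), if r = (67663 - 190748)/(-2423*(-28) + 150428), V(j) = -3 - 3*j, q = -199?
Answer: -583877600/91522691943 ≈ -0.0063796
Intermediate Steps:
W(f, G) = 226/3 - G/3 (W(f, G) = 9 - (G - 199)/3 = 9 - (-199 + G)/3 = 9 + (199/3 - G/3) = 226/3 - G/3)
r = -123085/218272 (r = -123085/(67844 + 150428) = -123085/218272 ≈ -0.56391)
(V(-334) + W(152, 548))/(r - 139768) = ((-3 - 3*(-334)) + (226/3 - ⅓*548))/(-123085/218272 - 139768) = ((-3 + 1002) + (226/3 - 548/3))/(-30507563981/218272) = (999 - 322/3)*(-218272/30507563981) = (2675/3)*(-218272/30507563981) = -583877600/91522691943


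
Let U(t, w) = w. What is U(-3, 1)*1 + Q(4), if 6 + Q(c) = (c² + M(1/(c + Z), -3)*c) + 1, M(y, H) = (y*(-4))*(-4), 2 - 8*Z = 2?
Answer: 28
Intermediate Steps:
Z = 0 (Z = ¼ - ⅛*2 = ¼ - ¼ = 0)
M(y, H) = 16*y (M(y, H) = -4*y*(-4) = 16*y)
Q(c) = 11 + c² (Q(c) = -6 + ((c² + (16/(c + 0))*c) + 1) = -6 + ((c² + (16/c)*c) + 1) = -6 + ((c² + 16) + 1) = -6 + ((16 + c²) + 1) = -6 + (17 + c²) = 11 + c²)
U(-3, 1)*1 + Q(4) = 1*1 + (11 + 4²) = 1 + (11 + 16) = 1 + 27 = 28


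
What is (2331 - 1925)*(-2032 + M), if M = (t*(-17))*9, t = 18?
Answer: -1943116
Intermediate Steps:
M = -2754 (M = (18*(-17))*9 = -306*9 = -2754)
(2331 - 1925)*(-2032 + M) = (2331 - 1925)*(-2032 - 2754) = 406*(-4786) = -1943116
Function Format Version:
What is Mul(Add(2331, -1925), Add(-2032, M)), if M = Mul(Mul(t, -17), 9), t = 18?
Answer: -1943116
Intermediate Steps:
M = -2754 (M = Mul(Mul(18, -17), 9) = Mul(-306, 9) = -2754)
Mul(Add(2331, -1925), Add(-2032, M)) = Mul(Add(2331, -1925), Add(-2032, -2754)) = Mul(406, -4786) = -1943116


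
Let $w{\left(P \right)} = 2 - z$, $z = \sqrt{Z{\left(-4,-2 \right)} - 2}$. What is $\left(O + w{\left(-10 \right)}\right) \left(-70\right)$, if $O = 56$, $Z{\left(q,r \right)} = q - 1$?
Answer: $-4060 + 70 i \sqrt{7} \approx -4060.0 + 185.2 i$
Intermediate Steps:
$Z{\left(q,r \right)} = -1 + q$
$z = i \sqrt{7}$ ($z = \sqrt{\left(-1 - 4\right) - 2} = \sqrt{-5 - 2} = \sqrt{-7} = i \sqrt{7} \approx 2.6458 i$)
$w{\left(P \right)} = 2 - i \sqrt{7}$
$\left(O + w{\left(-10 \right)}\right) \left(-70\right) = \left(56 + \left(2 - i \sqrt{7}\right)\right) \left(-70\right) = \left(58 - i \sqrt{7}\right) \left(-70\right) = -4060 + 70 i \sqrt{7}$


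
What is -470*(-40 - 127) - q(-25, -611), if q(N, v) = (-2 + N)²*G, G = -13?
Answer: 87967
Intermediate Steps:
q(N, v) = -13*(-2 + N)² (q(N, v) = (-2 + N)²*(-13) = -13*(-2 + N)²)
-470*(-40 - 127) - q(-25, -611) = -470*(-40 - 127) - (-13)*(-2 - 25)² = -470*(-167) - (-13)*(-27)² = 78490 - (-13)*729 = 78490 - 1*(-9477) = 78490 + 9477 = 87967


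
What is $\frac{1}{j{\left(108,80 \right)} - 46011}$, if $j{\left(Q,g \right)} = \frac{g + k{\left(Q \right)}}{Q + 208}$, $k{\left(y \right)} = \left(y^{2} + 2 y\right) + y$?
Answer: $- \frac{79}{3631852} \approx -2.1752 \cdot 10^{-5}$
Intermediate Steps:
$k{\left(y \right)} = y^{2} + 3 y$
$j{\left(Q,g \right)} = \frac{g + Q \left(3 + Q\right)}{208 + Q}$ ($j{\left(Q,g \right)} = \frac{g + Q \left(3 + Q\right)}{Q + 208} = \frac{g + Q \left(3 + Q\right)}{208 + Q}$)
$\frac{1}{j{\left(108,80 \right)} - 46011} = \frac{1}{\frac{80 + 108 \left(3 + 108\right)}{208 + 108} - 46011} = \frac{1}{\frac{80 + 108 \cdot 111}{316} - 46011} = \frac{1}{\frac{80 + 11988}{316} - 46011} = \frac{1}{\frac{1}{316} \cdot 12068 - 46011} = \frac{1}{\frac{3017}{79} - 46011} = \frac{1}{- \frac{3631852}{79}} = - \frac{79}{3631852}$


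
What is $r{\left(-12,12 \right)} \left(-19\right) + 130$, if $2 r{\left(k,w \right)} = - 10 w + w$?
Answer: $1156$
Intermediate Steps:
$r{\left(k,w \right)} = - \frac{9 w}{2}$ ($r{\left(k,w \right)} = \frac{- 10 w + w}{2} = \frac{\left(-9\right) w}{2} = - \frac{9 w}{2}$)
$r{\left(-12,12 \right)} \left(-19\right) + 130 = \left(- \frac{9}{2}\right) 12 \left(-19\right) + 130 = \left(-54\right) \left(-19\right) + 130 = 1026 + 130 = 1156$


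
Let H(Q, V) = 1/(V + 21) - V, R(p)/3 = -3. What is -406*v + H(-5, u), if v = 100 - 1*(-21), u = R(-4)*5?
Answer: -1177945/24 ≈ -49081.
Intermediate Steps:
R(p) = -9 (R(p) = 3*(-3) = -9)
u = -45 (u = -9*5 = -45)
H(Q, V) = 1/(21 + V) - V
v = 121 (v = 100 + 21 = 121)
-406*v + H(-5, u) = -406*121 + (1 - 1*(-45)² - 21*(-45))/(21 - 45) = -49126 + (1 - 1*2025 + 945)/(-24) = -49126 - (1 - 2025 + 945)/24 = -49126 - 1/24*(-1079) = -49126 + 1079/24 = -1177945/24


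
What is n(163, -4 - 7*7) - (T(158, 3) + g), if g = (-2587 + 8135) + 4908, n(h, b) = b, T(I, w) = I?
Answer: -10667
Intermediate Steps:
g = 10456 (g = 5548 + 4908 = 10456)
n(163, -4 - 7*7) - (T(158, 3) + g) = (-4 - 7*7) - (158 + 10456) = (-4 - 49) - 1*10614 = -53 - 10614 = -10667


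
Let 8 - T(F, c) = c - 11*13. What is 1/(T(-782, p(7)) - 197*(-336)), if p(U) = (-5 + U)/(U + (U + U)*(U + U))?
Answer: 203/13467627 ≈ 1.5073e-5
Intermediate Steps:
p(U) = (-5 + U)/(U + 4*U**2) (p(U) = (-5 + U)/(U + (2*U)*(2*U)) = (-5 + U)/(U + 4*U**2))
T(F, c) = 151 - c (T(F, c) = 8 - (c - 11*13) = 8 - (c - 143) = 8 - (-143 + c) = 8 + (143 - c) = 151 - c)
1/(T(-782, p(7)) - 197*(-336)) = 1/((151 - (-5 + 7)/(7*(1 + 4*7))) - 197*(-336)) = 1/((151 - 2/(7*(1 + 28))) + 66192) = 1/((151 - 2/(7*29)) + 66192) = 1/((151 - 1*2/203) + 66192) = 1/((151 - 2/203) + 66192) = 1/(30651/203 + 66192) = 1/(13467627/203) = 203/13467627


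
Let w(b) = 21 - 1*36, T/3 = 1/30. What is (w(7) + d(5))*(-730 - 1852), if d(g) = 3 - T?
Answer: 156211/5 ≈ 31242.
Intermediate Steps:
T = ⅒ (T = 3/30 = 3*(1/30) = ⅒ ≈ 0.10000)
d(g) = 29/10 (d(g) = 3 - 1*⅒ = 3 - ⅒ = 29/10)
w(b) = -15 (w(b) = 21 - 36 = -15)
(w(7) + d(5))*(-730 - 1852) = (-15 + 29/10)*(-730 - 1852) = -121/10*(-2582) = 156211/5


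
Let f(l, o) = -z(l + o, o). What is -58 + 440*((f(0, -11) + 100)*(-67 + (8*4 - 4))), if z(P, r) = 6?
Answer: -1613098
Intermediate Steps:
f(l, o) = -6 (f(l, o) = -1*6 = -6)
-58 + 440*((f(0, -11) + 100)*(-67 + (8*4 - 4))) = -58 + 440*((-6 + 100)*(-67 + (8*4 - 4))) = -58 + 440*(94*(-67 + (32 - 4))) = -58 + 440*(94*(-67 + 28)) = -58 + 440*(94*(-39)) = -58 + 440*(-3666) = -58 - 1613040 = -1613098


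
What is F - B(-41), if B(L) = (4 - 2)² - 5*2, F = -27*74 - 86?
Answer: -2078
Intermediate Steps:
F = -2084 (F = -1998 - 86 = -2084)
B(L) = -6 (B(L) = 2² - 10 = 4 - 10 = -6)
F - B(-41) = -2084 - 1*(-6) = -2084 + 6 = -2078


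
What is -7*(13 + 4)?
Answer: -119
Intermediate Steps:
-7*(13 + 4) = -7*17 = -119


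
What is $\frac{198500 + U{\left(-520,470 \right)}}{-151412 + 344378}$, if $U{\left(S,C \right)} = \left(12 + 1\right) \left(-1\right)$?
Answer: $\frac{198487}{192966} \approx 1.0286$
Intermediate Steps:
$U{\left(S,C \right)} = -13$ ($U{\left(S,C \right)} = 13 \left(-1\right) = -13$)
$\frac{198500 + U{\left(-520,470 \right)}}{-151412 + 344378} = \frac{198500 - 13}{-151412 + 344378} = \frac{198487}{192966}$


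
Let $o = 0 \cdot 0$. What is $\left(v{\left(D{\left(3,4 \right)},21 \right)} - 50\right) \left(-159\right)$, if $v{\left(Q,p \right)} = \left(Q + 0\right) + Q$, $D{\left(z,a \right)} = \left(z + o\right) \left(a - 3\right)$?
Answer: $6996$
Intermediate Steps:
$o = 0$
$D{\left(z,a \right)} = z \left(-3 + a\right)$ ($D{\left(z,a \right)} = \left(z + 0\right) \left(a - 3\right) = z \left(-3 + a\right)$)
$v{\left(Q,p \right)} = 2 Q$ ($v{\left(Q,p \right)} = Q + Q = 2 Q$)
$\left(v{\left(D{\left(3,4 \right)},21 \right)} - 50\right) \left(-159\right) = \left(2 \cdot 3 \left(-3 + 4\right) - 50\right) \left(-159\right) = \left(2 \cdot 3 \cdot 1 - 50\right) \left(-159\right) = \left(2 \cdot 3 - 50\right) \left(-159\right) = \left(6 - 50\right) \left(-159\right) = \left(-44\right) \left(-159\right) = 6996$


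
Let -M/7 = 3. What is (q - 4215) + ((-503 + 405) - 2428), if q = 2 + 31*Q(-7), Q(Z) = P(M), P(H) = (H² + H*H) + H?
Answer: 19952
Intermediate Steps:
M = -21 (M = -7*3 = -21)
P(H) = H + 2*H² (P(H) = (H² + H²) + H = 2*H² + H = H + 2*H²)
Q(Z) = 861 (Q(Z) = -21*(1 + 2*(-21)) = -21*(1 - 42) = -21*(-41) = 861)
q = 26693 (q = 2 + 31*861 = 2 + 26691 = 26693)
(q - 4215) + ((-503 + 405) - 2428) = (26693 - 4215) + ((-503 + 405) - 2428) = 22478 + (-98 - 2428) = 22478 - 2526 = 19952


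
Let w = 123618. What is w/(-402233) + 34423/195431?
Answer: -355611131/2710648187 ≈ -0.13119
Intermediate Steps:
w/(-402233) + 34423/195431 = 123618/(-402233) + 34423/195431 = 123618*(-1/402233) + 34423*(1/195431) = -123618/402233 + 1187/6739 = -355611131/2710648187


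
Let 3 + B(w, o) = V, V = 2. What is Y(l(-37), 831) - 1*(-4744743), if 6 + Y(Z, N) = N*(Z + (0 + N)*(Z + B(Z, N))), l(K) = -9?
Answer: -2168352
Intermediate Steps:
B(w, o) = -1 (B(w, o) = -3 + 2 = -1)
Y(Z, N) = -6 + N*(Z + N*(-1 + Z)) (Y(Z, N) = -6 + N*(Z + (0 + N)*(Z - 1)) = -6 + N*(Z + N*(-1 + Z)))
Y(l(-37), 831) - 1*(-4744743) = (-6 - 1*831**2 + 831*(-9) - 9*831**2) - 1*(-4744743) = (-6 - 1*690561 - 7479 - 9*690561) + 4744743 = (-6 - 690561 - 7479 - 6215049) + 4744743 = -6913095 + 4744743 = -2168352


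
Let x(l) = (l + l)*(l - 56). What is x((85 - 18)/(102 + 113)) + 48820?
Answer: 2255100118/46225 ≈ 48785.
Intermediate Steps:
x(l) = 2*l*(-56 + l) (x(l) = (2*l)*(-56 + l) = 2*l*(-56 + l))
x((85 - 18)/(102 + 113)) + 48820 = 2*((85 - 18)/(102 + 113))*(-56 + (85 - 18)/(102 + 113)) + 48820 = 2*(67/215)*(-56 + 67/215) + 48820 = 2*(67/215)*(-11973/215) + 48820 = -1604382/46225 + 48820 = 2255100118/46225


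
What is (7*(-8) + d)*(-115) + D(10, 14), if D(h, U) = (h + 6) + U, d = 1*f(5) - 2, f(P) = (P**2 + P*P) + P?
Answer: 375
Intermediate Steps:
f(P) = P + 2*P**2 (f(P) = (P**2 + P**2) + P = 2*P**2 + P = P + 2*P**2)
d = 53 (d = 1*(5*(1 + 2*5)) - 2 = 1*(5*(1 + 10)) - 2 = 1*(5*11) - 2 = 1*55 - 2 = 55 - 2 = 53)
D(h, U) = 6 + U + h (D(h, U) = (6 + h) + U = 6 + U + h)
(7*(-8) + d)*(-115) + D(10, 14) = (7*(-8) + 53)*(-115) + (6 + 14 + 10) = (-56 + 53)*(-115) + 30 = -3*(-115) + 30 = 345 + 30 = 375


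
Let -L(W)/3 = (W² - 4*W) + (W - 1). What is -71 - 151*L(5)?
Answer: 4006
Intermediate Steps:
L(W) = 3 - 3*W² + 9*W (L(W) = -3*((W² - 4*W) + (W - 1)) = -3*((W² - 4*W) + (-1 + W)) = -3*(-1 + W² - 3*W) = 3 - 3*W² + 9*W)
-71 - 151*L(5) = -71 - 151*(3 - 3*5² + 9*5) = -71 - 151*(3 - 3*25 + 45) = -71 - 151*(3 - 75 + 45) = -71 - 151*(-27) = -71 + 4077 = 4006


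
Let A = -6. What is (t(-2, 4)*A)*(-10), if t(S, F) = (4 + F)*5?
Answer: 2400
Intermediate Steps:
t(S, F) = 20 + 5*F
(t(-2, 4)*A)*(-10) = ((20 + 5*4)*(-6))*(-10) = ((20 + 20)*(-6))*(-10) = (40*(-6))*(-10) = -240*(-10) = 2400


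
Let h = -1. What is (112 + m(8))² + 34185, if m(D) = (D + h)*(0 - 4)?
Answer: 41241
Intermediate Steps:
m(D) = 4 - 4*D (m(D) = (D - 1)*(0 - 4) = (-1 + D)*(-4) = 4 - 4*D)
(112 + m(8))² + 34185 = (112 + (4 - 4*8))² + 34185 = (112 + (4 - 32))² + 34185 = (112 - 28)² + 34185 = 84² + 34185 = 7056 + 34185 = 41241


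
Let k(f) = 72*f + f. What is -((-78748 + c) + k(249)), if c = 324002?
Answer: -263431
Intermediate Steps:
k(f) = 73*f
-((-78748 + c) + k(249)) = -((-78748 + 324002) + 73*249) = -(245254 + 18177) = -1*263431 = -263431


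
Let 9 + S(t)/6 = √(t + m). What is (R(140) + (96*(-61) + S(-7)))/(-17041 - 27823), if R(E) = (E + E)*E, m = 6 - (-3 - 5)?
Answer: -16645/22432 - 3*√7/22432 ≈ -0.74237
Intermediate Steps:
m = 14 (m = 6 - 1*(-8) = 6 + 8 = 14)
S(t) = -54 + 6*√(14 + t) (S(t) = -54 + 6*√(t + 14) = -54 + 6*√(14 + t))
R(E) = 2*E² (R(E) = (2*E)*E = 2*E²)
(R(140) + (96*(-61) + S(-7)))/(-17041 - 27823) = (2*140² + (96*(-61) + (-54 + 6*√(14 - 7))))/(-17041 - 27823) = (2*19600 + (-5856 + (-54 + 6*√7)))/(-44864) = (39200 + (-5910 + 6*√7))*(-1/44864) = (33290 + 6*√7)*(-1/44864) = -16645/22432 - 3*√7/22432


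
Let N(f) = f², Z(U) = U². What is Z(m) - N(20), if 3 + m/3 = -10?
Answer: 1121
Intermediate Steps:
m = -39 (m = -9 + 3*(-10) = -9 - 30 = -39)
Z(m) - N(20) = (-39)² - 1*20² = 1521 - 1*400 = 1521 - 400 = 1121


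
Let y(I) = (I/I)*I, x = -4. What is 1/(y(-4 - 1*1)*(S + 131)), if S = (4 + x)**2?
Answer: -1/655 ≈ -0.0015267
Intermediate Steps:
y(I) = I (y(I) = 1*I = I)
S = 0 (S = (4 - 4)**2 = 0**2 = 0)
1/(y(-4 - 1*1)*(S + 131)) = 1/((-4 - 1*1)*(0 + 131)) = 1/((-4 - 1)*131) = 1/(-5*131) = 1/(-655) = -1/655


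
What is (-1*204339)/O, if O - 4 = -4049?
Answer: 204339/4045 ≈ 50.516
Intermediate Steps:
O = -4045 (O = 4 - 4049 = -4045)
(-1*204339)/O = -1*204339/(-4045) = -204339*(-1/4045) = 204339/4045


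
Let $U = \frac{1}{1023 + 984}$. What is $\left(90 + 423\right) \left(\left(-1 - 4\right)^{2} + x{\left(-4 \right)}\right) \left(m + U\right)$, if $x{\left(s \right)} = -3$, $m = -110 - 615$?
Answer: $- \frac{1824662796}{223} \approx -8.1823 \cdot 10^{6}$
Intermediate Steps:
$m = -725$ ($m = -110 - 615 = -725$)
$U = \frac{1}{2007} \approx 0.00049826$
$\left(90 + 423\right) \left(\left(-1 - 4\right)^{2} + x{\left(-4 \right)}\right) \left(m + U\right) = \left(90 + 423\right) \left(\left(-1 - 4\right)^{2} - 3\right) \left(-725 + \frac{1}{2007}\right) = 513 \left(\left(-5\right)^{2} - 3\right) \left(- \frac{1455074}{2007}\right) = 513 \left(25 - 3\right) \left(- \frac{1455074}{2007}\right) = 513 \cdot 22 \left(- \frac{1455074}{2007}\right) = 11286 \left(- \frac{1455074}{2007}\right) = - \frac{1824662796}{223}$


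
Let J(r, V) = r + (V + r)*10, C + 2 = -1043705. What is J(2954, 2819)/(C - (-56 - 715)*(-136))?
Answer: -4668/88351 ≈ -0.052835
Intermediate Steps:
C = -1043707 (C = -2 - 1043705 = -1043707)
J(r, V) = 10*V + 11*r (J(r, V) = r + (10*V + 10*r) = 10*V + 11*r)
J(2954, 2819)/(C - (-56 - 715)*(-136)) = (10*2819 + 11*2954)/(-1043707 - (-56 - 715)*(-136)) = (28190 + 32494)/(-1043707 - (-771)*(-136)) = 60684/(-1043707 - 1*104856) = 60684/(-1043707 - 104856) = 60684/(-1148563) = 60684*(-1/1148563) = -4668/88351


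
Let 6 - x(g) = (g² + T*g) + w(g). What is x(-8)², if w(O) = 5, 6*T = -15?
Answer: 6889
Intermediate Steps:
T = -5/2 (T = (⅙)*(-15) = -5/2 ≈ -2.5000)
x(g) = 1 - g² + 5*g/2 (x(g) = 6 - ((g² - 5*g/2) + 5) = 6 - (5 + g² - 5*g/2) = 6 + (-5 - g² + 5*g/2) = 1 - g² + 5*g/2)
x(-8)² = (1 - 1*(-8)² + (5/2)*(-8))² = (1 - 1*64 - 20)² = (1 - 64 - 20)² = (-83)² = 6889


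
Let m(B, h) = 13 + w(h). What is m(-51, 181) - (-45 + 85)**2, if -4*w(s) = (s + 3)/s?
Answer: -287293/181 ≈ -1587.3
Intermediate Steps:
w(s) = -(3 + s)/(4*s) (w(s) = -(s + 3)/(4*s) = -(3 + s)/(4*s))
m(B, h) = 13 + (-3 - h)/(4*h)
m(-51, 181) - (-45 + 85)**2 = (3/4)*(-1 + 17*181)/181 - (-45 + 85)**2 = (3/4)*(1/181)*(-1 + 3077) - 1*40**2 = (3/4)*(1/181)*3076 - 1*1600 = 2307/181 - 1600 = -287293/181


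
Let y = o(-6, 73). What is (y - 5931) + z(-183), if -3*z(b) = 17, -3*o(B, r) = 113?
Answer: -17923/3 ≈ -5974.3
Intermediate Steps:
o(B, r) = -113/3 (o(B, r) = -⅓*113 = -113/3)
z(b) = -17/3 (z(b) = -⅓*17 = -17/3)
y = -113/3 ≈ -37.667
(y - 5931) + z(-183) = (-113/3 - 5931) - 17/3 = -17906/3 - 17/3 = -17923/3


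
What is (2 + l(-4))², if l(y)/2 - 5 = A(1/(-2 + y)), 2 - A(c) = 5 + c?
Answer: 361/9 ≈ 40.111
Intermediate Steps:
A(c) = -3 - c (A(c) = 2 - (5 + c) = 2 + (-5 - c) = -3 - c)
l(y) = 4 - 2/(-2 + y) (l(y) = 10 + 2*(-3 - 1/(-2 + y)) = 10 + (-6 - 2/(-2 + y)) = 4 - 2/(-2 + y))
(2 + l(-4))² = (2 + 2*(-5 + 2*(-4))/(-2 - 4))² = (2 + 2*(-5 - 8)/(-6))² = (2 + 2*(-⅙)*(-13))² = (2 + 13/3)² = (19/3)² = 361/9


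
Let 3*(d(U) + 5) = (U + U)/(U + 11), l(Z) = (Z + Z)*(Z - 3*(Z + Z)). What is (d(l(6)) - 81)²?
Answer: 886491076/121801 ≈ 7278.2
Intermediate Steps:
l(Z) = -10*Z² (l(Z) = (2*Z)*(Z - 6*Z) = (2*Z)*(-5*Z) = -10*Z²)
d(U) = -5 + 2*U/(3*(11 + U)) (d(U) = -5 + ((U + U)/(U + 11))/3 = -5 + ((2*U)/(11 + U))/3 = -5 + (2*U/(11 + U))/3 = -5 + 2*U/(3*(11 + U)))
(d(l(6)) - 81)² = ((-165 - (-130)*6²)/(3*(11 - 10*6²)) - 81)² = ((-165 - (-130)*36)/(3*(11 - 10*36)) - 81)² = ((-165 - 13*(-360))/(3*(11 - 360)) - 81)² = ((⅓)*(-165 + 4680)/(-349) - 81)² = ((⅓)*(-1/349)*4515 - 81)² = (-1505/349 - 81)² = (-29774/349)² = 886491076/121801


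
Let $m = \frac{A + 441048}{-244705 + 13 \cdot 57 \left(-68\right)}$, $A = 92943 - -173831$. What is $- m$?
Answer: $\frac{707822}{295093} \approx 2.3986$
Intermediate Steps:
$A = 266774$ ($A = 92943 + 173831 = 266774$)
$m = - \frac{707822}{295093}$ ($m = \frac{266774 + 441048}{-244705 + 13 \cdot 57 \left(-68\right)} = \frac{707822}{-244705 + 741 \left(-68\right)} = \frac{707822}{-244705 - 50388} = \frac{707822}{-295093} = 707822 \left(- \frac{1}{295093}\right) = - \frac{707822}{295093} \approx -2.3986$)
$- m = \left(-1\right) \left(- \frac{707822}{295093}\right) = \frac{707822}{295093}$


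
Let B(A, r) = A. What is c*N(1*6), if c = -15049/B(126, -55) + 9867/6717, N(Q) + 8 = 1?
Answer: 33280297/40302 ≈ 825.77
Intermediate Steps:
N(Q) = -7 (N(Q) = -8 + 1 = -7)
c = -33280297/282114 (c = -15049/126 + 9867/6717 = -15049*1/126 + 9867*(1/6717) = -15049/126 + 3289/2239 = -33280297/282114 ≈ -117.97)
c*N(1*6) = -33280297/282114*(-7) = 33280297/40302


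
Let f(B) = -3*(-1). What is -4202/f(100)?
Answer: -4202/3 ≈ -1400.7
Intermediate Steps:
f(B) = 3
-4202/f(100) = -4202/3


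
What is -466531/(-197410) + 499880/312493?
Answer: 12866788557/3246802270 ≈ 3.9629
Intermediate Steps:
-466531/(-197410) + 499880/312493 = -466531*(-1/197410) + 499880*(1/312493) = 466531/197410 + 499880/312493 = 12866788557/3246802270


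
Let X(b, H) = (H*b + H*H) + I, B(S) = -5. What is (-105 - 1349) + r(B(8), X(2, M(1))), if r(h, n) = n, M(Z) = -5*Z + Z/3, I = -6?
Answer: -13028/9 ≈ -1447.6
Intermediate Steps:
M(Z) = -14*Z/3 (M(Z) = -5*Z + Z*(1/3) = -5*Z + Z/3 = -14*Z/3)
X(b, H) = -6 + H**2 + H*b (X(b, H) = (H*b + H*H) - 6 = (H*b + H**2) - 6 = (H**2 + H*b) - 6 = -6 + H**2 + H*b)
(-105 - 1349) + r(B(8), X(2, M(1))) = (-105 - 1349) + (-6 + (-14/3*1)**2 - 14/3*1*2) = -1454 + (-6 + (-14/3)**2 - 14/3*2) = -1454 + (-6 + 196/9 - 28/3) = -1454 + 58/9 = -13028/9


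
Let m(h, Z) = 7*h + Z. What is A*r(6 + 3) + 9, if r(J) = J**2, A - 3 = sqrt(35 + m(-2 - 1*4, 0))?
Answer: 252 + 81*I*sqrt(7) ≈ 252.0 + 214.31*I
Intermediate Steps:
m(h, Z) = Z + 7*h
A = 3 + I*sqrt(7) (A = 3 + sqrt(35 + (0 + 7*(-2 - 1*4))) = 3 + sqrt(35 + (0 + 7*(-2 - 4))) = 3 + sqrt(35 + (0 + 7*(-6))) = 3 + sqrt(35 + (0 - 42)) = 3 + sqrt(35 - 42) = 3 + sqrt(-7) = 3 + I*sqrt(7) ≈ 3.0 + 2.6458*I)
A*r(6 + 3) + 9 = (3 + I*sqrt(7))*(6 + 3)**2 + 9 = (3 + I*sqrt(7))*9**2 + 9 = (3 + I*sqrt(7))*81 + 9 = (243 + 81*I*sqrt(7)) + 9 = 252 + 81*I*sqrt(7)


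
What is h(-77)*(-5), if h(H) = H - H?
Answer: 0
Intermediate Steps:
h(H) = 0
h(-77)*(-5) = 0*(-5) = 0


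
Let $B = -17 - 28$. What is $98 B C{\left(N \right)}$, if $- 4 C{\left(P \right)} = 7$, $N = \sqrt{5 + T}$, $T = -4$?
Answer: $\frac{15435}{2} \approx 7717.5$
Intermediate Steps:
$B = -45$ ($B = -17 - 28 = -45$)
$N = 1$ ($N = \sqrt{5 - 4} = \sqrt{1} = 1$)
$C{\left(P \right)} = - \frac{7}{4}$ ($C{\left(P \right)} = \left(- \frac{1}{4}\right) 7 = - \frac{7}{4}$)
$98 B C{\left(N \right)} = 98 \left(-45\right) \left(- \frac{7}{4}\right) = \left(-4410\right) \left(- \frac{7}{4}\right) = \frac{15435}{2}$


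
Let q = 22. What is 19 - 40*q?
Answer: -861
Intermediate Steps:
19 - 40*q = 19 - 40*22 = 19 - 880 = -861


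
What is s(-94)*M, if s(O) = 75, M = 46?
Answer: 3450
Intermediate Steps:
s(-94)*M = 75*46 = 3450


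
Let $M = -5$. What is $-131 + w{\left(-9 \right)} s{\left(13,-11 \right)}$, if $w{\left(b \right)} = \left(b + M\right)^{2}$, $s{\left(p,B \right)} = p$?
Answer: $2417$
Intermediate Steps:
$w{\left(b \right)} = \left(-5 + b\right)^{2}$ ($w{\left(b \right)} = \left(b - 5\right)^{2} = \left(-5 + b\right)^{2}$)
$-131 + w{\left(-9 \right)} s{\left(13,-11 \right)} = -131 + \left(-5 - 9\right)^{2} \cdot 13 = -131 + \left(-14\right)^{2} \cdot 13 = -131 + 196 \cdot 13 = -131 + 2548 = 2417$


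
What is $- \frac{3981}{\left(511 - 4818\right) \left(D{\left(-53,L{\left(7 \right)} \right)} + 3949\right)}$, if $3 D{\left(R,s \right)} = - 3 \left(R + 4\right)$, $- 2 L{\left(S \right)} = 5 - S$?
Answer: $\frac{3981}{17219386} \approx 0.00023119$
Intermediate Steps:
$L{\left(S \right)} = - \frac{5}{2} + \frac{S}{2}$ ($L{\left(S \right)} = - \frac{5 - S}{2} = - \frac{5}{2} + \frac{S}{2}$)
$D{\left(R,s \right)} = -4 - R$ ($D{\left(R,s \right)} = \frac{\left(-3\right) \left(R + 4\right)}{3} = \frac{\left(-3\right) \left(4 + R\right)}{3} = \frac{-12 - 3 R}{3} = -4 - R$)
$- \frac{3981}{\left(511 - 4818\right) \left(D{\left(-53,L{\left(7 \right)} \right)} + 3949\right)} = - \frac{3981}{\left(511 - 4818\right) \left(\left(-4 - -53\right) + 3949\right)} = - \frac{3981}{\left(-4307\right) \left(\left(-4 + 53\right) + 3949\right)} = - \frac{3981}{\left(-4307\right) \left(49 + 3949\right)} = - \frac{3981}{\left(-4307\right) 3998} = - \frac{3981}{-17219386} = \left(-3981\right) \left(- \frac{1}{17219386}\right) = \frac{3981}{17219386}$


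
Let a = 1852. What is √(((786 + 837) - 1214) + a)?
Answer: √2261 ≈ 47.550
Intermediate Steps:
√(((786 + 837) - 1214) + a) = √(((786 + 837) - 1214) + 1852) = √((1623 - 1214) + 1852) = √(409 + 1852) = √2261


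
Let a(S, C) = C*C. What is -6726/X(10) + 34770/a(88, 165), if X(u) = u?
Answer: -1218451/1815 ≈ -671.32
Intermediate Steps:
a(S, C) = C**2
-6726/X(10) + 34770/a(88, 165) = -6726/10 + 34770/(165**2) = -6726*1/10 + 34770/27225 = -3363/5 + 34770*(1/27225) = -3363/5 + 2318/1815 = -1218451/1815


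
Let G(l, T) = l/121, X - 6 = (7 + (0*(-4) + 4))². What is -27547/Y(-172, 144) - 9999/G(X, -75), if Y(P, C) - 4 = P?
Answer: -199761203/21336 ≈ -9362.6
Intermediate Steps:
X = 127 (X = 6 + (7 + (0*(-4) + 4))² = 6 + (7 + (0 + 4))² = 6 + (7 + 4)² = 6 + 11² = 6 + 121 = 127)
Y(P, C) = 4 + P
G(l, T) = l/121 (G(l, T) = l*(1/121) = l/121)
-27547/Y(-172, 144) - 9999/G(X, -75) = -27547/(4 - 172) - 9999/((1/121)*127) = -27547/(-168) - 9999/127/121 = -27547*(-1/168) - 9999*121/127 = 27547/168 - 1209879/127 = -199761203/21336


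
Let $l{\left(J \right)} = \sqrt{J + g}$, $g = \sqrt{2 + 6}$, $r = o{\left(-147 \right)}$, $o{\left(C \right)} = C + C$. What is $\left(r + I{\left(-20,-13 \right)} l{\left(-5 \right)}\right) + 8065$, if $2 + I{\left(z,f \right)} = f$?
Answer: $7771 - 15 \sqrt{-5 + 2 \sqrt{2}} \approx 7771.0 - 22.104 i$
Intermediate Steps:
$o{\left(C \right)} = 2 C$
$r = -294$ ($r = 2 \left(-147\right) = -294$)
$g = 2 \sqrt{2}$ ($g = \sqrt{8} = 2 \sqrt{2} \approx 2.8284$)
$I{\left(z,f \right)} = -2 + f$
$l{\left(J \right)} = \sqrt{J + 2 \sqrt{2}}$
$\left(r + I{\left(-20,-13 \right)} l{\left(-5 \right)}\right) + 8065 = \left(-294 + \left(-2 - 13\right) \sqrt{-5 + 2 \sqrt{2}}\right) + 8065 = \left(-294 - 15 \sqrt{-5 + 2 \sqrt{2}}\right) + 8065 = 7771 - 15 \sqrt{-5 + 2 \sqrt{2}}$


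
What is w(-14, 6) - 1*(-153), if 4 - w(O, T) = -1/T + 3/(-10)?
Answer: 2362/15 ≈ 157.47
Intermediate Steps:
w(O, T) = 43/10 + 1/T (w(O, T) = 4 - (-1/T + 3/(-10)) = 4 - (-1/T + 3*(-⅒)) = 4 - (-1/T - 3/10) = 4 - (-3/10 - 1/T) = 4 + (3/10 + 1/T) = 43/10 + 1/T)
w(-14, 6) - 1*(-153) = (43/10 + 1/6) - 1*(-153) = (43/10 + ⅙) + 153 = 67/15 + 153 = 2362/15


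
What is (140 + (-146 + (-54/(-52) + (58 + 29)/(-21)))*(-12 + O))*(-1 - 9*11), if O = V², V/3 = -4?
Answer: 177830200/91 ≈ 1.9542e+6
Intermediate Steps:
V = -12 (V = 3*(-4) = -12)
O = 144 (O = (-12)² = 144)
(140 + (-146 + (-54/(-52) + (58 + 29)/(-21)))*(-12 + O))*(-1 - 9*11) = (140 + (-146 + (-54/(-52) + (58 + 29)/(-21)))*(-12 + 144))*(-1 - 9*11) = (140 + (-146 + (-54*(-1/52) + 87*(-1/21)))*132)*(-1 - 99) = (140 + (-146 + (27/26 - 29/7))*132)*(-100) = (140 + (-146 - 565/182)*132)*(-100) = (140 - 27137/182*132)*(-100) = (140 - 1791042/91)*(-100) = -1778302/91*(-100) = 177830200/91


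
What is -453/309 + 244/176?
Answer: -361/4532 ≈ -0.079656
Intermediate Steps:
-453/309 + 244/176 = -453*1/309 + 244*(1/176) = -151/103 + 61/44 = -361/4532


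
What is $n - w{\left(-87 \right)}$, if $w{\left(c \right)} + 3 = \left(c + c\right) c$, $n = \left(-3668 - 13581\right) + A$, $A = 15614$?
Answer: $-16770$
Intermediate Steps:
$n = -1635$ ($n = \left(-3668 - 13581\right) + 15614 = -17249 + 15614 = -1635$)
$w{\left(c \right)} = -3 + 2 c^{2}$ ($w{\left(c \right)} = -3 + \left(c + c\right) c = -3 + 2 c c = -3 + 2 c^{2}$)
$n - w{\left(-87 \right)} = -1635 - \left(-3 + 2 \left(-87\right)^{2}\right) = -1635 - \left(-3 + 2 \cdot 7569\right) = -1635 - \left(-3 + 15138\right) = -1635 - 15135 = -16770$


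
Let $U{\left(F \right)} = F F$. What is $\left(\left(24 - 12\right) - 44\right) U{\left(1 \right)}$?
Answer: $-32$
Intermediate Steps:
$U{\left(F \right)} = F^{2}$
$\left(\left(24 - 12\right) - 44\right) U{\left(1 \right)} = \left(\left(24 - 12\right) - 44\right) 1^{2} = \left(\left(24 - 12\right) - 44\right) 1 = \left(12 - 44\right) 1 = \left(-32\right) 1 = -32$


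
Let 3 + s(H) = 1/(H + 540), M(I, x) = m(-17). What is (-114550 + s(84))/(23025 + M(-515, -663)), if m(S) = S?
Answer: -71481071/14356992 ≈ -4.9788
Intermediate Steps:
M(I, x) = -17
s(H) = -3 + 1/(540 + H) (s(H) = -3 + 1/(H + 540) = -3 + 1/(540 + H))
(-114550 + s(84))/(23025 + M(-515, -663)) = (-114550 + (-1619 - 3*84)/(540 + 84))/(23025 - 17) = (-114550 + (-1619 - 252)/624)/23008 = (-114550 + (1/624)*(-1871))*(1/23008) = (-114550 - 1871/624)*(1/23008) = -71481071/624*1/23008 = -71481071/14356992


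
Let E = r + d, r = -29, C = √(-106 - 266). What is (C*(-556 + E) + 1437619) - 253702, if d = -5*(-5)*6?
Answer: 1183917 - 870*I*√93 ≈ 1.1839e+6 - 8390.0*I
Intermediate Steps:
C = 2*I*√93 (C = √(-372) = 2*I*√93 ≈ 19.287*I)
d = 150 (d = 25*6 = 150)
E = 121 (E = -29 + 150 = 121)
(C*(-556 + E) + 1437619) - 253702 = ((2*I*√93)*(-556 + 121) + 1437619) - 253702 = ((2*I*√93)*(-435) + 1437619) - 253702 = (-870*I*√93 + 1437619) - 253702 = (1437619 - 870*I*√93) - 253702 = 1183917 - 870*I*√93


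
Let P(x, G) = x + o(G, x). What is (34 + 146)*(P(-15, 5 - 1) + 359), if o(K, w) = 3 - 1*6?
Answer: 61380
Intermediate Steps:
o(K, w) = -3 (o(K, w) = 3 - 6 = -3)
P(x, G) = -3 + x (P(x, G) = x - 3 = -3 + x)
(34 + 146)*(P(-15, 5 - 1) + 359) = (34 + 146)*((-3 - 15) + 359) = 180*(-18 + 359) = 180*341 = 61380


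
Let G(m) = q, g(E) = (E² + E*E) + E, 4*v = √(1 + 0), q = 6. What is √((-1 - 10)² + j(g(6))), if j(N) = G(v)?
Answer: √127 ≈ 11.269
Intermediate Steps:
v = ¼ (v = √(1 + 0)/4 = √1/4 = (¼)*1 = ¼ ≈ 0.25000)
g(E) = E + 2*E² (g(E) = (E² + E²) + E = 2*E² + E = E + 2*E²)
G(m) = 6
j(N) = 6
√((-1 - 10)² + j(g(6))) = √((-1 - 10)² + 6) = √((-11)² + 6) = √(121 + 6) = √127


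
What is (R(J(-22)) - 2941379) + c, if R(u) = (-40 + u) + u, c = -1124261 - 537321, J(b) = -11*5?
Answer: -4603111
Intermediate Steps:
J(b) = -55
c = -1661582
R(u) = -40 + 2*u
(R(J(-22)) - 2941379) + c = ((-40 + 2*(-55)) - 2941379) - 1661582 = ((-40 - 110) - 2941379) - 1661582 = (-150 - 2941379) - 1661582 = -2941529 - 1661582 = -4603111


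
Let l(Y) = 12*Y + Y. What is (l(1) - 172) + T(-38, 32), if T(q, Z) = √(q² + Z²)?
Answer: -159 + 2*√617 ≈ -109.32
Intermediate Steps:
l(Y) = 13*Y
T(q, Z) = √(Z² + q²)
(l(1) - 172) + T(-38, 32) = (13*1 - 172) + √(32² + (-38)²) = (13 - 172) + √(1024 + 1444) = -159 + √2468 = -159 + 2*√617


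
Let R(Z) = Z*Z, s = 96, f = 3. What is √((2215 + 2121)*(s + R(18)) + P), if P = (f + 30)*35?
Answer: 15*√8099 ≈ 1349.9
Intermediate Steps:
R(Z) = Z²
P = 1155 (P = (3 + 30)*35 = 33*35 = 1155)
√((2215 + 2121)*(s + R(18)) + P) = √((2215 + 2121)*(96 + 18²) + 1155) = √(4336*(96 + 324) + 1155) = √(4336*420 + 1155) = √(1821120 + 1155) = √1822275 = 15*√8099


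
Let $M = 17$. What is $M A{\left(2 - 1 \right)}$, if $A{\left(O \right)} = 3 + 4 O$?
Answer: $119$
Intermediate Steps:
$M A{\left(2 - 1 \right)} = 17 \left(3 + 4 \left(2 - 1\right)\right) = 17 \left(3 + 4 \cdot 1\right) = 17 \left(3 + 4\right) = 17 \cdot 7 = 119$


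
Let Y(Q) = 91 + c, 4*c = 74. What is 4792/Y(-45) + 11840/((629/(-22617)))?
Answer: -1584836432/3723 ≈ -4.2569e+5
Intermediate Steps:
c = 37/2 (c = (¼)*74 = 37/2 ≈ 18.500)
Y(Q) = 219/2 (Y(Q) = 91 + 37/2 = 219/2)
4792/Y(-45) + 11840/((629/(-22617))) = 4792/(219/2) + 11840/((629/(-22617))) = 4792*(2/219) + 11840/((629*(-1/22617))) = 9584/219 + 11840/(-629/22617) = 9584/219 + 11840*(-22617/629) = 9584/219 - 7237440/17 = -1584836432/3723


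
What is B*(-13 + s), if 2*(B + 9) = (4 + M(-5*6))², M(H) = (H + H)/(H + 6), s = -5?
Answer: -873/4 ≈ -218.25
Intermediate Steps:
M(H) = 2*H/(6 + H) (M(H) = (2*H)/(6 + H) = 2*H/(6 + H))
B = 97/8 (B = -9 + (4 + 2*(-5*6)/(6 - 5*6))²/2 = -9 + (4 + 2*(-30)/(6 - 30))²/2 = -9 + (4 + 2*(-30)/(-24))²/2 = -9 + (4 + 2*(-30)*(-1/24))²/2 = -9 + (4 + 5/2)²/2 = -9 + (13/2)²/2 = -9 + (½)*(169/4) = -9 + 169/8 = 97/8 ≈ 12.125)
B*(-13 + s) = 97*(-13 - 5)/8 = (97/8)*(-18) = -873/4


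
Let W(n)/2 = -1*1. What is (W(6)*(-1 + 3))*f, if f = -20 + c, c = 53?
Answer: -132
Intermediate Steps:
W(n) = -2 (W(n) = 2*(-1*1) = 2*(-1) = -2)
f = 33 (f = -20 + 53 = 33)
(W(6)*(-1 + 3))*f = -2*(-1 + 3)*33 = -2*2*33 = -4*33 = -132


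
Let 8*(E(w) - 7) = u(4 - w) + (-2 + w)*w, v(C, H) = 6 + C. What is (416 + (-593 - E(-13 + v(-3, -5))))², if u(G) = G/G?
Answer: 2537649/64 ≈ 39651.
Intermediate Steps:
u(G) = 1
E(w) = 57/8 + w*(-2 + w)/8 (E(w) = 7 + (1 + (-2 + w)*w)/8 = 7 + (1 + w*(-2 + w))/8 = 7 + (⅛ + w*(-2 + w)/8) = 57/8 + w*(-2 + w)/8)
(416 + (-593 - E(-13 + v(-3, -5))))² = (416 + (-593 - (57/8 - (-13 + (6 - 3))/4 + (-13 + (6 - 3))²/8)))² = (416 + (-593 - (57/8 - (-13 + 3)/4 + (-13 + 3)²/8)))² = (416 + (-593 - (57/8 - ¼*(-10) + (⅛)*(-10)²)))² = (416 + (-593 - (57/8 + 5/2 + (⅛)*100)))² = (416 + (-593 - (57/8 + 5/2 + 25/2)))² = (416 + (-593 - 1*177/8))² = (416 + (-593 - 177/8))² = (416 - 4921/8)² = (-1593/8)² = 2537649/64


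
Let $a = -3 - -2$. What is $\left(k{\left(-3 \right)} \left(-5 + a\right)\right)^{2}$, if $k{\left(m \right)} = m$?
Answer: $324$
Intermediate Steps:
$a = -1$ ($a = -3 + 2 = -1$)
$\left(k{\left(-3 \right)} \left(-5 + a\right)\right)^{2} = \left(- 3 \left(-5 - 1\right)\right)^{2} = \left(\left(-3\right) \left(-6\right)\right)^{2} = 18^{2} = 324$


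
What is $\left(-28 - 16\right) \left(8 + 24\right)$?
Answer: $-1408$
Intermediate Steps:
$\left(-28 - 16\right) \left(8 + 24\right) = \left(-28 - 16\right) 32 = \left(-44\right) 32 = -1408$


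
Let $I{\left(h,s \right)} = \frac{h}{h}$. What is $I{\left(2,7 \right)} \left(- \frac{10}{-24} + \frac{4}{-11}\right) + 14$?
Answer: $\frac{1855}{132} \approx 14.053$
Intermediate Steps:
$I{\left(h,s \right)} = 1$
$I{\left(2,7 \right)} \left(- \frac{10}{-24} + \frac{4}{-11}\right) + 14 = 1 \left(- \frac{10}{-24} + \frac{4}{-11}\right) + 14 = 1 \left(\left(-10\right) \left(- \frac{1}{24}\right) + 4 \left(- \frac{1}{11}\right)\right) + 14 = 1 \left(\frac{5}{12} - \frac{4}{11}\right) + 14 = 1 \cdot \frac{7}{132} + 14 = \frac{7}{132} + 14 = \frac{1855}{132}$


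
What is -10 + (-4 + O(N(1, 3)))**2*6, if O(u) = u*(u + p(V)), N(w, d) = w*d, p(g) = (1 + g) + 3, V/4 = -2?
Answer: 284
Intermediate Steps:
V = -8 (V = 4*(-2) = -8)
p(g) = 4 + g
N(w, d) = d*w
O(u) = u*(-4 + u) (O(u) = u*(u + (4 - 8)) = u*(u - 4) = u*(-4 + u))
-10 + (-4 + O(N(1, 3)))**2*6 = -10 + (-4 + (3*1)*(-4 + 3*1))**2*6 = -10 + (-4 + 3*(-4 + 3))**2*6 = -10 + (-4 + 3*(-1))**2*6 = -10 + (-4 - 3)**2*6 = -10 + (-7)**2*6 = -10 + 49*6 = -10 + 294 = 284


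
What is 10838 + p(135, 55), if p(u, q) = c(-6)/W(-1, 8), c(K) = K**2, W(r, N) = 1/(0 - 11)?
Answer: 10442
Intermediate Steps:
W(r, N) = -1/11 (W(r, N) = 1/(-11) = -1/11)
p(u, q) = -396 (p(u, q) = (-6)**2/(-1/11) = 36*(-11) = -396)
10838 + p(135, 55) = 10838 - 396 = 10442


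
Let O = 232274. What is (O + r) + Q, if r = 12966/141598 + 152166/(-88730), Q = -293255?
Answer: -191546275761957/3140997635 ≈ -60983.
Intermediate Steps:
r = -5098982022/3140997635 (r = 12966*(1/141598) + 152166*(-1/88730) = 6483/70799 - 76083/44365 = -5098982022/3140997635 ≈ -1.6234)
(O + r) + Q = (232274 - 5098982022/3140997635) - 293255 = 729566985689968/3140997635 - 293255 = -191546275761957/3140997635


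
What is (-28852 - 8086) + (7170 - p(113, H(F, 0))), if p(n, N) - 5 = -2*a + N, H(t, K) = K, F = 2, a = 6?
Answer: -29761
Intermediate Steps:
p(n, N) = -7 + N (p(n, N) = 5 + (-2*6 + N) = 5 + (-12 + N) = -7 + N)
(-28852 - 8086) + (7170 - p(113, H(F, 0))) = (-28852 - 8086) + (7170 - (-7 + 0)) = -36938 + (7170 - 1*(-7)) = -36938 + (7170 + 7) = -36938 + 7177 = -29761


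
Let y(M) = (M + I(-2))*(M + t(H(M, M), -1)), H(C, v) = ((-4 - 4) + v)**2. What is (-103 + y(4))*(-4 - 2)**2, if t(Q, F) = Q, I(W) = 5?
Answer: 2772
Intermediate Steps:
H(C, v) = (-8 + v)**2
y(M) = (5 + M)*(M + (-8 + M)**2) (y(M) = (M + 5)*(M + (-8 + M)**2) = (5 + M)*(M + (-8 + M)**2))
(-103 + y(4))*(-4 - 2)**2 = (-103 + (320 + 4**3 - 11*4 - 10*4**2))*(-4 - 2)**2 = (-103 + (320 + 64 - 44 - 10*16))*(-6)**2 = (-103 + (320 + 64 - 44 - 160))*36 = (-103 + 180)*36 = 77*36 = 2772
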